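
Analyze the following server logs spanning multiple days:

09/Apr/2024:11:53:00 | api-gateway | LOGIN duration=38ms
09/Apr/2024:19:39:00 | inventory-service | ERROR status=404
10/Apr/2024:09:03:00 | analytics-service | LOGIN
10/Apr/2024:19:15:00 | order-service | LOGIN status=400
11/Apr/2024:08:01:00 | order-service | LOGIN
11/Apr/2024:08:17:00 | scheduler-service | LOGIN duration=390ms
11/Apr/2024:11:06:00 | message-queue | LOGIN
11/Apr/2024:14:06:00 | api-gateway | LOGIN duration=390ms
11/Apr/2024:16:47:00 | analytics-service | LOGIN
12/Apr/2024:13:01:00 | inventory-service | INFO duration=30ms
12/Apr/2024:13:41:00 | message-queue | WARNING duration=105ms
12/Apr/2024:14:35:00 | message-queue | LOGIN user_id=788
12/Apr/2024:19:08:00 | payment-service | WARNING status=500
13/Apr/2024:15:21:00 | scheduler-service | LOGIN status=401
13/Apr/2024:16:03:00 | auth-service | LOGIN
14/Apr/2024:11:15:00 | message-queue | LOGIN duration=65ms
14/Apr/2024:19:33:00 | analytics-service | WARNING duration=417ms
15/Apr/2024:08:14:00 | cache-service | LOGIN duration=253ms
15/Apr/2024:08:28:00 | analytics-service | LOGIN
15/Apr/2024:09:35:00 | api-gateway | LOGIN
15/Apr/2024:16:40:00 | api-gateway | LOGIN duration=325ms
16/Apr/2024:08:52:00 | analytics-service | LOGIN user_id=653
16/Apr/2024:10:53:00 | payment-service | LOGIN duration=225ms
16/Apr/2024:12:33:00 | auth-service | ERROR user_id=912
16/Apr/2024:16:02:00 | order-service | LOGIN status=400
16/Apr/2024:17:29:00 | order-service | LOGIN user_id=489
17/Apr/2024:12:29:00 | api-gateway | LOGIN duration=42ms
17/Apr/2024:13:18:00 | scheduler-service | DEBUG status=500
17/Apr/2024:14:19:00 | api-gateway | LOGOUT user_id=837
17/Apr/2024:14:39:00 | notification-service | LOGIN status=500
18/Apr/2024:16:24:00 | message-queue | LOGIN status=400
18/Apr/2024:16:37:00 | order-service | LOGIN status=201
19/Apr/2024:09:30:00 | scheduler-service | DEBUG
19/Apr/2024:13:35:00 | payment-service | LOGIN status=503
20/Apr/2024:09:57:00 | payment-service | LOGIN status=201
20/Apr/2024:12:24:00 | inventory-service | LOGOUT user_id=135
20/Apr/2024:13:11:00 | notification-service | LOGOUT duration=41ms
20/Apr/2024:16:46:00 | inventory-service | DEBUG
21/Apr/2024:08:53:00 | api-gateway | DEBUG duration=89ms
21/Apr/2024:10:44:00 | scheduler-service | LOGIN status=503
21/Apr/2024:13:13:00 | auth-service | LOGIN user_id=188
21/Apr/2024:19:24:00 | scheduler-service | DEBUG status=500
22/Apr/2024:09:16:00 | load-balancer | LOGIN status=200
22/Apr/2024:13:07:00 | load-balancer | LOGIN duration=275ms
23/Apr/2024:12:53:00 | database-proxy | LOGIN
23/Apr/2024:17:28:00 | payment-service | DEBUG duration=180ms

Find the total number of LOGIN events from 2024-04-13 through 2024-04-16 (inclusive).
11

To filter by date range:

1. Date range: 2024-04-13 through 2024-04-16, both dates inclusive
2. Filter for LOGIN events whose date falls in this range
3. Count matching events: 11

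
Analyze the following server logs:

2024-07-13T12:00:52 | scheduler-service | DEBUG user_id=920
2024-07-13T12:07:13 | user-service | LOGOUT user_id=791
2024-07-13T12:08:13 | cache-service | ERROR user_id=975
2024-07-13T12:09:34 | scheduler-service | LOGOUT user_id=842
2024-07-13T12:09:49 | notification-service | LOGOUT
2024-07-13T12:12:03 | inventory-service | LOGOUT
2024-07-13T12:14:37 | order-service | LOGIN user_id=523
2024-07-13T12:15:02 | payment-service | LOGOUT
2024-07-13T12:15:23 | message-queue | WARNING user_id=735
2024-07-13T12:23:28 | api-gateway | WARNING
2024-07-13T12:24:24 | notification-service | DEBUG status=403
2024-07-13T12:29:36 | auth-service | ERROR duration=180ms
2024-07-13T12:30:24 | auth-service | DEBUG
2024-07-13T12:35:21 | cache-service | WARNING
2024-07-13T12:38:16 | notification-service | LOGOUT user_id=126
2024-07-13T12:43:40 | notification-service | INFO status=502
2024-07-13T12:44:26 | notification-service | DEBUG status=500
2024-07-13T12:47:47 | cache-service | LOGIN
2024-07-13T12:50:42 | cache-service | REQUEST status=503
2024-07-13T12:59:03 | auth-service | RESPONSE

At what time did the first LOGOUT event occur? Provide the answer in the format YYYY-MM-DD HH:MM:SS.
2024-07-13 12:07:13

To find the first event:

1. Filter for all LOGOUT events
2. Sort by timestamp
3. Select the first one
4. Timestamp: 2024-07-13 12:07:13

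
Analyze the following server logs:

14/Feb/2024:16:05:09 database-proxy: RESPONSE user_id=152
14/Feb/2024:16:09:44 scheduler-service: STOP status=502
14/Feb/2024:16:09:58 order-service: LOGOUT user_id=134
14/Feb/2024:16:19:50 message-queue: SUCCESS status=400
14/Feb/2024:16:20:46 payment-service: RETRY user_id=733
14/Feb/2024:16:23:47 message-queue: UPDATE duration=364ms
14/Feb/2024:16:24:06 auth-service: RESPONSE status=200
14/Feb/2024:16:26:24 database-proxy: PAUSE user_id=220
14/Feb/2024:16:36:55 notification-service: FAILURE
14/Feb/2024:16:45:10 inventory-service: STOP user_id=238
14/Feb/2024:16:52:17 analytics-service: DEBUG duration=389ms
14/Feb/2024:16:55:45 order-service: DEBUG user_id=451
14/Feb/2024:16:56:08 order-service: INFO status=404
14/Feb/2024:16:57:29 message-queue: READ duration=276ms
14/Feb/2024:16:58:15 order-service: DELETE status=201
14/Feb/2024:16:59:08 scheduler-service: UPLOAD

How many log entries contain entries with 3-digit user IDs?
6

To find matching entries:

1. Pattern to match: entries with 3-digit user IDs
2. Scan each log entry for the pattern
3. Count matches: 6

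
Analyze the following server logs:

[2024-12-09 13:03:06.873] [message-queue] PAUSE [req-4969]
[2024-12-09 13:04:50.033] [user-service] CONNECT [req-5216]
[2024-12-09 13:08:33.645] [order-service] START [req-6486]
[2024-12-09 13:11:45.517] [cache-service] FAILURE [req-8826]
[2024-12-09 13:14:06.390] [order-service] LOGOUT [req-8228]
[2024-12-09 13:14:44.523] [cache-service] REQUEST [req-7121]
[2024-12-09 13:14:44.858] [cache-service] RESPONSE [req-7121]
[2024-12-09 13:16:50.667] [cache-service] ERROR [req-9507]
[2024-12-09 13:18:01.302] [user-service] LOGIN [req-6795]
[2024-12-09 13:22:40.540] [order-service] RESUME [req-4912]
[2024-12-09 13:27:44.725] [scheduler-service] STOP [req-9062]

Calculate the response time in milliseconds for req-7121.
335

To calculate latency:

1. Find REQUEST with id req-7121: 2024-12-09 13:14:44.523
2. Find RESPONSE with id req-7121: 2024-12-09 13:14:44.858
3. Latency: 2024-12-09 13:14:44.858 - 2024-12-09 13:14:44.523 = 335ms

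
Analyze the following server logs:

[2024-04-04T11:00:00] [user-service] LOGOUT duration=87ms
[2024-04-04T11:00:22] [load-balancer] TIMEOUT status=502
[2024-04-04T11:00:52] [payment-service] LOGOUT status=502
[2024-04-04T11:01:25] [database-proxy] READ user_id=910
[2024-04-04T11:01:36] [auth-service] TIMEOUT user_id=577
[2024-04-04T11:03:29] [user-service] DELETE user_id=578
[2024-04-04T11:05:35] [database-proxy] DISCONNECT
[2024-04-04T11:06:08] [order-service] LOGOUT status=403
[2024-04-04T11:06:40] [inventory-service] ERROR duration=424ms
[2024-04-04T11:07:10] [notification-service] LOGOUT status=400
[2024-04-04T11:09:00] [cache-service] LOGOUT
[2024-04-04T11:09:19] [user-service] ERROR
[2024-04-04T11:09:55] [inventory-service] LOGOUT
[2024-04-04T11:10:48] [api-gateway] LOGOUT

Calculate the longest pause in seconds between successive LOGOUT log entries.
316

To find the longest gap:

1. Extract all LOGOUT events in chronological order
2. Calculate time differences between consecutive events
3. Find the maximum difference
4. Longest gap: 316 seconds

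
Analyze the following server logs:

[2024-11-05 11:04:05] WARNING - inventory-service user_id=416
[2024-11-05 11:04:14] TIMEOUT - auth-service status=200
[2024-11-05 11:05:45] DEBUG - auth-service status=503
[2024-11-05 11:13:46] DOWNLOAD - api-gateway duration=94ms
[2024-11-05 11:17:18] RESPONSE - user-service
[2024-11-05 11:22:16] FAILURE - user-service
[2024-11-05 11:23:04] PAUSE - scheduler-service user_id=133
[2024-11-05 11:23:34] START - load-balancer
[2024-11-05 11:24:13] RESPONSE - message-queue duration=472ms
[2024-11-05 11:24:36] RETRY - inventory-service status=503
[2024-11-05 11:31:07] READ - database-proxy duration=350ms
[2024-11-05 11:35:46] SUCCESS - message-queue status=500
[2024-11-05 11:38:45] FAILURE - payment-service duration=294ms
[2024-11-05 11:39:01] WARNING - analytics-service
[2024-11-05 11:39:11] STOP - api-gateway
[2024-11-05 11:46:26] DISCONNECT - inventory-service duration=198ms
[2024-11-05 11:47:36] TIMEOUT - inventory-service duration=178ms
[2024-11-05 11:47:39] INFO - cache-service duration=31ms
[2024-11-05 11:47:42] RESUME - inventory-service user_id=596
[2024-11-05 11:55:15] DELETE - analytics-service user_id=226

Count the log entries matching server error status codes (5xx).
3

To find matching entries:

1. Pattern to match: server error status codes (5xx)
2. Scan each log entry for the pattern
3. Count matches: 3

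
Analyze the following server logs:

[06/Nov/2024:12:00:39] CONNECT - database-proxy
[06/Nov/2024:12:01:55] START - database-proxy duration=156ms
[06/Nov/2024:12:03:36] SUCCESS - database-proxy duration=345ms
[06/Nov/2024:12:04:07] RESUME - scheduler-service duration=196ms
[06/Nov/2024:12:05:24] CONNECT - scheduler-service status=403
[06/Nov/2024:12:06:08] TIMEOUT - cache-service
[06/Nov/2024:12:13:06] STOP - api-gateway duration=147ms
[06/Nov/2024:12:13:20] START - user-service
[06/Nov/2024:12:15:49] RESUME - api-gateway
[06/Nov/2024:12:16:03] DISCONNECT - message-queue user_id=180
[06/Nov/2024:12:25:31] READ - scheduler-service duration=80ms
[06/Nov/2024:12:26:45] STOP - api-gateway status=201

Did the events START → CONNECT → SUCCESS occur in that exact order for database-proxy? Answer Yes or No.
No

To verify sequence order:

1. Find all events in sequence START → CONNECT → SUCCESS for database-proxy
2. Extract their timestamps
3. Check if timestamps are in ascending order
4. Result: No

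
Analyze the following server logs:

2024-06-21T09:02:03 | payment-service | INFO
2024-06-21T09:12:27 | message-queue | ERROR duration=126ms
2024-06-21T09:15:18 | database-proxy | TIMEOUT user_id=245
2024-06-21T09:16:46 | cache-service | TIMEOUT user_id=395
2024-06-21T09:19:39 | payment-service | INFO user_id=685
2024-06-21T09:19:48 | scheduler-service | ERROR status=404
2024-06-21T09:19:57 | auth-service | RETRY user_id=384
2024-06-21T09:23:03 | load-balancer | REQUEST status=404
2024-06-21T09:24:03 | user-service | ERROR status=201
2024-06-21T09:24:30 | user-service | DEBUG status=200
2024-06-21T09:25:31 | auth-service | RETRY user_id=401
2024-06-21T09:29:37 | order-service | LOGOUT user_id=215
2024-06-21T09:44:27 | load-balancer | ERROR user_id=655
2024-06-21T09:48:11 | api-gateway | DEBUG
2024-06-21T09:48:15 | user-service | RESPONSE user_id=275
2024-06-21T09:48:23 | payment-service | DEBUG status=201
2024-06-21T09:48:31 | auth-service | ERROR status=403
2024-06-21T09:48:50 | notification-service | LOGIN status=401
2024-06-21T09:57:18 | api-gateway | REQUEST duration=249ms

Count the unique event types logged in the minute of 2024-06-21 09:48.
4

To count unique event types:

1. Filter events in the minute starting at 2024-06-21 09:48
2. Extract event types from matching entries
3. Count unique types: 4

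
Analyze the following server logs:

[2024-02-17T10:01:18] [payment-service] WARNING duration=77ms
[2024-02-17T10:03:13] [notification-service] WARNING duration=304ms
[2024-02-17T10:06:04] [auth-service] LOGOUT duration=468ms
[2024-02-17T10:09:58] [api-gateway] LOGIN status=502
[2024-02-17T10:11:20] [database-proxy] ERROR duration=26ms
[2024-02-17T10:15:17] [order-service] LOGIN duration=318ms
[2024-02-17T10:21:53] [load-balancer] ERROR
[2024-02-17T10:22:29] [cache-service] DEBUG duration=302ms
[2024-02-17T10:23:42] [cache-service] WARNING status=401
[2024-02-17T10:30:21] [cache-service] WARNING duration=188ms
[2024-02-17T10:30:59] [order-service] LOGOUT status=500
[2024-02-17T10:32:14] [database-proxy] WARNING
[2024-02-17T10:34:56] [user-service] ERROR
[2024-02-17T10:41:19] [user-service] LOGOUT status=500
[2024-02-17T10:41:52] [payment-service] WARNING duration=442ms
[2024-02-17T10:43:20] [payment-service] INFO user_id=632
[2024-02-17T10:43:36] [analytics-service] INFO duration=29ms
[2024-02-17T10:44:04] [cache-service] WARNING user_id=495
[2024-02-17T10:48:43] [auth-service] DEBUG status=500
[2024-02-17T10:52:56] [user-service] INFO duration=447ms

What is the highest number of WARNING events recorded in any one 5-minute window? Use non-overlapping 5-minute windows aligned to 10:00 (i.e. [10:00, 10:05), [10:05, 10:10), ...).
2

To find the burst window:

1. Divide the log period into non-overlapping 5-minute windows starting at 10:00
2. Count WARNING events in each window
3. Find the window with maximum count
4. Maximum events in a window: 2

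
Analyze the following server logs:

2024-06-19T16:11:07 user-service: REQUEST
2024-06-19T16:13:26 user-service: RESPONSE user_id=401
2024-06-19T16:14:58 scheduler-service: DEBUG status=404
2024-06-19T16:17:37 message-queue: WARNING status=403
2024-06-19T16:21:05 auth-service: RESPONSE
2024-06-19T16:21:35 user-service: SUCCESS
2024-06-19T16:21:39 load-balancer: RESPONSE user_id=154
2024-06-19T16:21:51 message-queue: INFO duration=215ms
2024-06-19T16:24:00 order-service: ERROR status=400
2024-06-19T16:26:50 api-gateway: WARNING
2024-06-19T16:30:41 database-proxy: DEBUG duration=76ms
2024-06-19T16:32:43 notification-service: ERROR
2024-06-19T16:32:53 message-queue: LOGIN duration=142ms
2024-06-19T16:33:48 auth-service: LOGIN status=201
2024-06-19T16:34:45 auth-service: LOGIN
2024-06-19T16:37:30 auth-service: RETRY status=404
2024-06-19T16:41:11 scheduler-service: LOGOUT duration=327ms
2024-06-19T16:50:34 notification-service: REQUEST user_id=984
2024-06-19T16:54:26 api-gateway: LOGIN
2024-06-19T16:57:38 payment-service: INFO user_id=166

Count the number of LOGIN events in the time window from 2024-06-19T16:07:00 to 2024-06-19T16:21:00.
0

To count events in the time window:

1. Window boundaries: 2024-06-19T16:07:00 to 2024-06-19T16:21:00
2. Filter for LOGIN events within this window
3. Count matching events: 0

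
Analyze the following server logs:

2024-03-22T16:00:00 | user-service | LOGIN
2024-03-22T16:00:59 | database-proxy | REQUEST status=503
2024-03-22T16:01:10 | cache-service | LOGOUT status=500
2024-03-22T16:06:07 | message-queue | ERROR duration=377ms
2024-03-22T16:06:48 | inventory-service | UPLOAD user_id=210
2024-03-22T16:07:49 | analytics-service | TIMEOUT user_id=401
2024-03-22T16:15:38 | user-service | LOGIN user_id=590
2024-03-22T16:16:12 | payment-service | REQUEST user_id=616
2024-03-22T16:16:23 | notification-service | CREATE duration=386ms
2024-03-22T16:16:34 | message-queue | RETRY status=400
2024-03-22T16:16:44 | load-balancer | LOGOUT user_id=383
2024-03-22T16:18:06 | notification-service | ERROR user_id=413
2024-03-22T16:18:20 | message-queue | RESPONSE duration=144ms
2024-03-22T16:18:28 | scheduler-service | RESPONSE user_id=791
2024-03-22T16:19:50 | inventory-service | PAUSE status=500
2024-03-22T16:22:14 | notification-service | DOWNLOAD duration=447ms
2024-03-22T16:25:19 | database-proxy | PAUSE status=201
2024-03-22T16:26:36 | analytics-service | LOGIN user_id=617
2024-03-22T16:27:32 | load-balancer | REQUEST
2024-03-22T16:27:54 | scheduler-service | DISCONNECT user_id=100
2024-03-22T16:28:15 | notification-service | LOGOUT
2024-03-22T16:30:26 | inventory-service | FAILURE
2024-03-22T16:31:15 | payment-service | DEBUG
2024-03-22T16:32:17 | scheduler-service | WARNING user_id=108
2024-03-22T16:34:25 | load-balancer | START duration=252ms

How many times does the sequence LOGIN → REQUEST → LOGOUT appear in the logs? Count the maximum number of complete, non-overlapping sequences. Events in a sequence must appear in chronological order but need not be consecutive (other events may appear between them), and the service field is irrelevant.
3

To count sequences:

1. Look for pattern: LOGIN → REQUEST → LOGOUT
2. Greedily scan the log in chronological order, matching each sequence element in turn (ignoring service)
3. Each time the full pattern completes, increment the count and restart matching from the next event
4. Complete non-overlapping sequences found: 3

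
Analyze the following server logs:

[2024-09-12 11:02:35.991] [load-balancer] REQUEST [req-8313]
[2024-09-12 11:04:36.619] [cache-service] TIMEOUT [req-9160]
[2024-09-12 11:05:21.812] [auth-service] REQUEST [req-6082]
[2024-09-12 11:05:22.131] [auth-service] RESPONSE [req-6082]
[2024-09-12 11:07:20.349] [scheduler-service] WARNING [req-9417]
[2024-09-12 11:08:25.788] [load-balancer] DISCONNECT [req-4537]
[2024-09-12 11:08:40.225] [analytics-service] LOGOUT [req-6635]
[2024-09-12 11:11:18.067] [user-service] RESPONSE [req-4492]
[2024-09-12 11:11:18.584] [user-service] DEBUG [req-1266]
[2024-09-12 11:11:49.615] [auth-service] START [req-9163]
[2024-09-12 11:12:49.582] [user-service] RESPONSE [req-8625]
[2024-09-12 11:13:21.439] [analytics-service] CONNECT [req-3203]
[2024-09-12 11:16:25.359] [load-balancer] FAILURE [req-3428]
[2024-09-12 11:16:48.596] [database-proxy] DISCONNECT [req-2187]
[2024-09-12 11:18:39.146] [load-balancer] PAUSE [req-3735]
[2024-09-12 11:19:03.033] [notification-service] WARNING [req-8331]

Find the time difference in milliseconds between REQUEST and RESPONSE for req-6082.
319

To calculate latency:

1. Find REQUEST with id req-6082: 2024-09-12 11:05:21.812
2. Find RESPONSE with id req-6082: 2024-09-12 11:05:22.131
3. Latency: 2024-09-12 11:05:22.131 - 2024-09-12 11:05:21.812 = 319ms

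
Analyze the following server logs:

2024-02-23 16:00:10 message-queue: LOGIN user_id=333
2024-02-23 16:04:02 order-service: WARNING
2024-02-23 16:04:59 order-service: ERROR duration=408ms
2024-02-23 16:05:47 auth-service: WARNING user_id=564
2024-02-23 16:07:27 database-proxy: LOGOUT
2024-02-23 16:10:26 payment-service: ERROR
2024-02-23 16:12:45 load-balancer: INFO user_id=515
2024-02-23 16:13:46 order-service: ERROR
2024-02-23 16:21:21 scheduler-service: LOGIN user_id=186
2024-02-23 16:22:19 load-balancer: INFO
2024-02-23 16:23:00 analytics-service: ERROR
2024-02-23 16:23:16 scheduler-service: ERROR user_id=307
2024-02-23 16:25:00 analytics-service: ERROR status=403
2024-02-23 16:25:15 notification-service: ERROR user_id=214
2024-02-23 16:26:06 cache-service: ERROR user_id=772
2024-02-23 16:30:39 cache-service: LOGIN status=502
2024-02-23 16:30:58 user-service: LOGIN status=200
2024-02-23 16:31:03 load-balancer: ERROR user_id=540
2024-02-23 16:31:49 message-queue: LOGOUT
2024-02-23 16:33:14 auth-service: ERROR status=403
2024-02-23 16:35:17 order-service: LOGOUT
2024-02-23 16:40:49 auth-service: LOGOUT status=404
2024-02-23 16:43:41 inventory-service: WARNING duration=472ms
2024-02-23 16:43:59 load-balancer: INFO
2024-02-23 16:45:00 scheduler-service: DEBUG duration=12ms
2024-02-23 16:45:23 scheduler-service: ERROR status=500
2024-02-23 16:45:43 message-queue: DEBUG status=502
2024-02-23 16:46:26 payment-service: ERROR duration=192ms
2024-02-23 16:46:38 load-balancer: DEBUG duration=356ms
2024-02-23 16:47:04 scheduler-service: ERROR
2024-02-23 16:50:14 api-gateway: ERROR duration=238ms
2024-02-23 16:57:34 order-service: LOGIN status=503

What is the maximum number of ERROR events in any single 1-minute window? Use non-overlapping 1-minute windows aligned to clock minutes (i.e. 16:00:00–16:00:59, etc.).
2

To find the burst window:

1. Divide the log period into non-overlapping 1-minute windows starting at 16:00
2. Count ERROR events in each window
3. Find the window with maximum count
4. Maximum events in a window: 2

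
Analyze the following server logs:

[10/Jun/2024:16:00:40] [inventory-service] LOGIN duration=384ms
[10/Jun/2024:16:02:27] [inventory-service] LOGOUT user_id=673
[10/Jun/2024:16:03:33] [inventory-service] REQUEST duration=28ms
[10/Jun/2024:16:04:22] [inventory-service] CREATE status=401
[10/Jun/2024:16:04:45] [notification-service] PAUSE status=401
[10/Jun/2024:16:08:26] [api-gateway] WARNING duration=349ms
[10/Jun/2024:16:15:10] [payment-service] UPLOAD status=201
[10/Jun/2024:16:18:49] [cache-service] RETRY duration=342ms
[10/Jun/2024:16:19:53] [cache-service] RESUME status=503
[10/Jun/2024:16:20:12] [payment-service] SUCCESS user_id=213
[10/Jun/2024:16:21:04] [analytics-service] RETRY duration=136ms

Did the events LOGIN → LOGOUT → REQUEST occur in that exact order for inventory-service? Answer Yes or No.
Yes

To verify sequence order:

1. Find all events in sequence LOGIN → LOGOUT → REQUEST for inventory-service
2. Extract their timestamps
3. Check if timestamps are in ascending order
4. Result: Yes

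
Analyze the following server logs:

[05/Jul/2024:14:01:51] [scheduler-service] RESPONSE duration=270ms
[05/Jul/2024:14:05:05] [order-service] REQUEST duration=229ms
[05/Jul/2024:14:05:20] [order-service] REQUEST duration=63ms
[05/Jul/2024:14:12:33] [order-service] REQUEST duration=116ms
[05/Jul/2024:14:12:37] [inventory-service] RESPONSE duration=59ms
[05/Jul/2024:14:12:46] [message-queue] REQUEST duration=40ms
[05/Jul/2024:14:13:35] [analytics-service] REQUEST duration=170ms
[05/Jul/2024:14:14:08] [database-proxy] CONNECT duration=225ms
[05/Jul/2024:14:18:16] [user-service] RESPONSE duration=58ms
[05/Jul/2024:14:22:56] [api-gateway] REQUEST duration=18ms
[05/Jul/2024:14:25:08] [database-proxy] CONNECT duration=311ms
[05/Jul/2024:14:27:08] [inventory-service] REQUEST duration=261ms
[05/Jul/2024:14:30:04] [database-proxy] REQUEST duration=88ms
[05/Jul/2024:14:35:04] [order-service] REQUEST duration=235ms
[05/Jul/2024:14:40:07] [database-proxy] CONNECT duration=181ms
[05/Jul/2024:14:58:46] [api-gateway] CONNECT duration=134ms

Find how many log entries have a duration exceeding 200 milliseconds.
6

To count timeouts:

1. Threshold: 200ms
2. Extract duration from each log entry
3. Count entries where duration > 200
4. Timeout count: 6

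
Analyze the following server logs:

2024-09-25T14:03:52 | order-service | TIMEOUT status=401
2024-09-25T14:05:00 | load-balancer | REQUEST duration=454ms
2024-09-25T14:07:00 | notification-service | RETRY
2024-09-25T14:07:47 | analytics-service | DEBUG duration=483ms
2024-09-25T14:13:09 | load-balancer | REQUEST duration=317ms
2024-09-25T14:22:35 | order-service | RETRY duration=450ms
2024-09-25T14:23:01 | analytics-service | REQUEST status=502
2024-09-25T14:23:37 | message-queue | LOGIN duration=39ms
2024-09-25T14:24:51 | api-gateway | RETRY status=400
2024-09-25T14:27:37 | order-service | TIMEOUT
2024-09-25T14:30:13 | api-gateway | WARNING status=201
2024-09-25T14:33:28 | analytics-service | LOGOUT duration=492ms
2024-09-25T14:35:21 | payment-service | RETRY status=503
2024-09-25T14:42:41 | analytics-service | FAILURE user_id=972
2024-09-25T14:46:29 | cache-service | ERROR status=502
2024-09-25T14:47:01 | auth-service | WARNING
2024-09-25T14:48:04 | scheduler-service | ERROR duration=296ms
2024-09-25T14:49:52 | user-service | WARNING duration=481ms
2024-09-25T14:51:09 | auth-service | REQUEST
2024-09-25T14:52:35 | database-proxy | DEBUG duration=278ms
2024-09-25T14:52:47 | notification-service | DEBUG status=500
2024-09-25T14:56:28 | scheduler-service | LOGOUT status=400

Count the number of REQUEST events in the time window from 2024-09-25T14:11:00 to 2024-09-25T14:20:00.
1

To count events in the time window:

1. Window boundaries: 2024-09-25T14:11:00 to 2024-09-25T14:20:00
2. Filter for REQUEST events within this window
3. Count matching events: 1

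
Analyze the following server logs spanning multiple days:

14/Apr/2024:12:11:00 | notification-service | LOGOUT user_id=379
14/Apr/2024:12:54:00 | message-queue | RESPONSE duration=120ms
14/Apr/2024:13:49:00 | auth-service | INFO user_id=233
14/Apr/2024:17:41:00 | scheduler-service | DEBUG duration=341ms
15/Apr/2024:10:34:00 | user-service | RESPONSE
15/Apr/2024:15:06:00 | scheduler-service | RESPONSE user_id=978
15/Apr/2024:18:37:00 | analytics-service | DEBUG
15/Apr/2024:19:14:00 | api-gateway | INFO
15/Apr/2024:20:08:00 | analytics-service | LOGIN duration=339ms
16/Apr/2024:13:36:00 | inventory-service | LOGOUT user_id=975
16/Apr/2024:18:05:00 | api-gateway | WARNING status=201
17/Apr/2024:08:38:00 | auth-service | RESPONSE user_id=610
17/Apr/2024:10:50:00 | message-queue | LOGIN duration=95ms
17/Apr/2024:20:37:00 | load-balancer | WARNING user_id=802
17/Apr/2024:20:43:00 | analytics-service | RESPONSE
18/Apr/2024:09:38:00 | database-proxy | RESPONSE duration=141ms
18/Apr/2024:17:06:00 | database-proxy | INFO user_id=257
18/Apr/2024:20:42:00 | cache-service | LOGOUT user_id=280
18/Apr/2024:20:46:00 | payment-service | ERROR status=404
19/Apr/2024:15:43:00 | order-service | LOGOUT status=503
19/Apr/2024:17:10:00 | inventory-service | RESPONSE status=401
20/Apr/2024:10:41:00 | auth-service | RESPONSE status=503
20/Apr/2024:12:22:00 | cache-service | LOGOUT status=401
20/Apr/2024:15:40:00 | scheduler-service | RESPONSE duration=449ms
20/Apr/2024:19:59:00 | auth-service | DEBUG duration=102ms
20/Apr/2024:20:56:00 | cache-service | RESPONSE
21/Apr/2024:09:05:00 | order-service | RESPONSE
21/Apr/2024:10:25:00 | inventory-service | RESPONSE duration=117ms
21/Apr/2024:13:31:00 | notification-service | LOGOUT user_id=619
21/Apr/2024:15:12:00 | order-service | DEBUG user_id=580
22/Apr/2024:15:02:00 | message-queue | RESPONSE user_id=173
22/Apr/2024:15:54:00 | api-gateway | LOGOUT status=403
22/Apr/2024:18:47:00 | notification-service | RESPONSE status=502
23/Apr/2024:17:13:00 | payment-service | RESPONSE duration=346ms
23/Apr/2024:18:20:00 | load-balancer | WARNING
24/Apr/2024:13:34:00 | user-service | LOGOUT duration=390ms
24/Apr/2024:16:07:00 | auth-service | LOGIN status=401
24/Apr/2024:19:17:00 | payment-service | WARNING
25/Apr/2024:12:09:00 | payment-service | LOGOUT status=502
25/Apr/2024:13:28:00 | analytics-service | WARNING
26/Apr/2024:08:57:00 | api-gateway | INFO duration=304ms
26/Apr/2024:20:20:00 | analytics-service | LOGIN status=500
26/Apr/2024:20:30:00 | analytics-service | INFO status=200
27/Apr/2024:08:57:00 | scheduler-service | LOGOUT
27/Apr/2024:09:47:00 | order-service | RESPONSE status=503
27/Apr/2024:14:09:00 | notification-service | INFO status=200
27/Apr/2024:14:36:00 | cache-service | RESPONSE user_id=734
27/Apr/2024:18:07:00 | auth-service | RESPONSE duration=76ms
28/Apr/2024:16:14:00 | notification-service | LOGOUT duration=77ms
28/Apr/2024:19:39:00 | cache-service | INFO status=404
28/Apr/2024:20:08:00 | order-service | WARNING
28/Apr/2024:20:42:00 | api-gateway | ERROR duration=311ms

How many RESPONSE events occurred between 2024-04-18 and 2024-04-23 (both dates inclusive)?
10

To filter by date range:

1. Date range: 2024-04-18 through 2024-04-23, both dates inclusive
2. Filter for RESPONSE events whose date falls in this range
3. Count matching events: 10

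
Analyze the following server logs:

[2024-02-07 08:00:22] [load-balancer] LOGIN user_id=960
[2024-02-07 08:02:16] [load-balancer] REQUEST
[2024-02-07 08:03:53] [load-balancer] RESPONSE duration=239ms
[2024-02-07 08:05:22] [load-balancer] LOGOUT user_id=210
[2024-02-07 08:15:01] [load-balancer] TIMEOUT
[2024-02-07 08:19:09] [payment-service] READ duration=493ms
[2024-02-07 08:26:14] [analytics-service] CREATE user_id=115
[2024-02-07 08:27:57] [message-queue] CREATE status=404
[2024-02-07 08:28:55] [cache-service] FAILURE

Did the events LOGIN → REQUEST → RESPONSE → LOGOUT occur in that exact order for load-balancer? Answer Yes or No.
Yes

To verify sequence order:

1. Find all events in sequence LOGIN → REQUEST → RESPONSE → LOGOUT for load-balancer
2. Extract their timestamps
3. Check if timestamps are in ascending order
4. Result: Yes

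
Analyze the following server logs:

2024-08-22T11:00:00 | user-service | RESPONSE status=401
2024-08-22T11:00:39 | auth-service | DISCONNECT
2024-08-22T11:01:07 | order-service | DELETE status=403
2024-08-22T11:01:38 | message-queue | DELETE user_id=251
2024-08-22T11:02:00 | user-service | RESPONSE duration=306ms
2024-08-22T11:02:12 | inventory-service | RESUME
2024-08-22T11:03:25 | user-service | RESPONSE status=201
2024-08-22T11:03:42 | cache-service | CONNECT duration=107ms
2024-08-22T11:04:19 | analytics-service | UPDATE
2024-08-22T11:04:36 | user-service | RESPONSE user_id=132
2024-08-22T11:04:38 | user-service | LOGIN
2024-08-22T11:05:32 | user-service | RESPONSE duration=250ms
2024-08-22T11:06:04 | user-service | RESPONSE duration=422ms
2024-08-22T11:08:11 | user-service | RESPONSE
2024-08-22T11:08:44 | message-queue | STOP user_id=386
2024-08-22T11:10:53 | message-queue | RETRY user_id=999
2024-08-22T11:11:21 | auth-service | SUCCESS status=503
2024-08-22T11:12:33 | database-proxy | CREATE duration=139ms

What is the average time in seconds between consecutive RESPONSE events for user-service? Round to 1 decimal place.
81.8

To calculate average interval:

1. Find all RESPONSE events for user-service in order
2. Calculate time gaps between consecutive events
3. Compute mean of gaps: 491 / 6 = 81.8 seconds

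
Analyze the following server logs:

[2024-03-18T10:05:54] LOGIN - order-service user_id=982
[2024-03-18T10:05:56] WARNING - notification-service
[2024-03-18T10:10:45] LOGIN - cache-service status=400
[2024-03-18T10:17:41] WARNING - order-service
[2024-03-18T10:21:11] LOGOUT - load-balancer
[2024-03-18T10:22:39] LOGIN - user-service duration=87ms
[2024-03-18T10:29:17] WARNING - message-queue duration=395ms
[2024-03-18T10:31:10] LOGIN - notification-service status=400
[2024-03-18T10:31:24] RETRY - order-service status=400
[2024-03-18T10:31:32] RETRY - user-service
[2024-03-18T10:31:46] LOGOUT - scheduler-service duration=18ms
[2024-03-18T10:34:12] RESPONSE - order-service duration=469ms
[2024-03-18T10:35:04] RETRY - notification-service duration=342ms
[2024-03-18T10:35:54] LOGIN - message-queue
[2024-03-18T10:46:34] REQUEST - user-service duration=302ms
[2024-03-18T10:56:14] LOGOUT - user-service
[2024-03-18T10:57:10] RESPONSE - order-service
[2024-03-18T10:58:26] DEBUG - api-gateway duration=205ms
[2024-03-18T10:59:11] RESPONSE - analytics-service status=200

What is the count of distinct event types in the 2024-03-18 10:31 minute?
3

To count unique event types:

1. Filter events in the minute starting at 2024-03-18 10:31
2. Extract event types from matching entries
3. Count unique types: 3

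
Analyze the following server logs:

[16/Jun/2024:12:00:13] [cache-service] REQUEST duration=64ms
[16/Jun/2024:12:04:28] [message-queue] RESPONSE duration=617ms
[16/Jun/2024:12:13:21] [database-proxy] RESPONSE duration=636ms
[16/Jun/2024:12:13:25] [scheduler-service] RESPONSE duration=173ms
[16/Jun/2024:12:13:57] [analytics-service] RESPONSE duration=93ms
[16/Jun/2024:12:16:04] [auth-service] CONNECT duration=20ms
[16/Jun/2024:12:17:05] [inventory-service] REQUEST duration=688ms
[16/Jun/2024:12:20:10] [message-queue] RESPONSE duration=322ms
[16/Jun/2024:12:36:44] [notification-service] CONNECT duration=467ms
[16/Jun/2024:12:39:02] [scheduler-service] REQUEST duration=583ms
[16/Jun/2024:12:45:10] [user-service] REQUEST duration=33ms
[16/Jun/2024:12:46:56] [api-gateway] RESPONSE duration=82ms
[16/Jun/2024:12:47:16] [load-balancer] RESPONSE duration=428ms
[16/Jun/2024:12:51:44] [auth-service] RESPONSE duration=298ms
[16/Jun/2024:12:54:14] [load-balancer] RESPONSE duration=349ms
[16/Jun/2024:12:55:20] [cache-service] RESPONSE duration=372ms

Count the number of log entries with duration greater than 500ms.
4

To count timeouts:

1. Threshold: 500ms
2. Extract duration from each log entry
3. Count entries where duration > 500
4. Timeout count: 4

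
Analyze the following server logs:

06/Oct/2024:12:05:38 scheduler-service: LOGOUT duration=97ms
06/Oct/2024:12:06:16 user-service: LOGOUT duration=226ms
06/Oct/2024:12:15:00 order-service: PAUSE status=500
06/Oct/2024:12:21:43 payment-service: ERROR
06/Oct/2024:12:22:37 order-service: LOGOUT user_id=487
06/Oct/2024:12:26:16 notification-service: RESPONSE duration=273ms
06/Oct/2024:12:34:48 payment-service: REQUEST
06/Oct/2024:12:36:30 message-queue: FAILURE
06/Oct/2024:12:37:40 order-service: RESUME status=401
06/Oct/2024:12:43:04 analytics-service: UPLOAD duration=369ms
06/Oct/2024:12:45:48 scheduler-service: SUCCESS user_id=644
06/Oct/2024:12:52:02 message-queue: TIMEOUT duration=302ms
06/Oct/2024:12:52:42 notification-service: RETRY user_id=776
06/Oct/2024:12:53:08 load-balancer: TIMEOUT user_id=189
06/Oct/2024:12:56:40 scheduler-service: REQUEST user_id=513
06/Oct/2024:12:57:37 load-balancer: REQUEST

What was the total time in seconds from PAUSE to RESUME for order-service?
1360

To calculate state duration:

1. Find PAUSE event for order-service: 06/Oct/2024:12:15:00
2. Find RESUME event for order-service: 06/Oct/2024:12:37:40
3. Calculate duration: 06/Oct/2024:12:37:40 - 06/Oct/2024:12:15:00 = 1360 seconds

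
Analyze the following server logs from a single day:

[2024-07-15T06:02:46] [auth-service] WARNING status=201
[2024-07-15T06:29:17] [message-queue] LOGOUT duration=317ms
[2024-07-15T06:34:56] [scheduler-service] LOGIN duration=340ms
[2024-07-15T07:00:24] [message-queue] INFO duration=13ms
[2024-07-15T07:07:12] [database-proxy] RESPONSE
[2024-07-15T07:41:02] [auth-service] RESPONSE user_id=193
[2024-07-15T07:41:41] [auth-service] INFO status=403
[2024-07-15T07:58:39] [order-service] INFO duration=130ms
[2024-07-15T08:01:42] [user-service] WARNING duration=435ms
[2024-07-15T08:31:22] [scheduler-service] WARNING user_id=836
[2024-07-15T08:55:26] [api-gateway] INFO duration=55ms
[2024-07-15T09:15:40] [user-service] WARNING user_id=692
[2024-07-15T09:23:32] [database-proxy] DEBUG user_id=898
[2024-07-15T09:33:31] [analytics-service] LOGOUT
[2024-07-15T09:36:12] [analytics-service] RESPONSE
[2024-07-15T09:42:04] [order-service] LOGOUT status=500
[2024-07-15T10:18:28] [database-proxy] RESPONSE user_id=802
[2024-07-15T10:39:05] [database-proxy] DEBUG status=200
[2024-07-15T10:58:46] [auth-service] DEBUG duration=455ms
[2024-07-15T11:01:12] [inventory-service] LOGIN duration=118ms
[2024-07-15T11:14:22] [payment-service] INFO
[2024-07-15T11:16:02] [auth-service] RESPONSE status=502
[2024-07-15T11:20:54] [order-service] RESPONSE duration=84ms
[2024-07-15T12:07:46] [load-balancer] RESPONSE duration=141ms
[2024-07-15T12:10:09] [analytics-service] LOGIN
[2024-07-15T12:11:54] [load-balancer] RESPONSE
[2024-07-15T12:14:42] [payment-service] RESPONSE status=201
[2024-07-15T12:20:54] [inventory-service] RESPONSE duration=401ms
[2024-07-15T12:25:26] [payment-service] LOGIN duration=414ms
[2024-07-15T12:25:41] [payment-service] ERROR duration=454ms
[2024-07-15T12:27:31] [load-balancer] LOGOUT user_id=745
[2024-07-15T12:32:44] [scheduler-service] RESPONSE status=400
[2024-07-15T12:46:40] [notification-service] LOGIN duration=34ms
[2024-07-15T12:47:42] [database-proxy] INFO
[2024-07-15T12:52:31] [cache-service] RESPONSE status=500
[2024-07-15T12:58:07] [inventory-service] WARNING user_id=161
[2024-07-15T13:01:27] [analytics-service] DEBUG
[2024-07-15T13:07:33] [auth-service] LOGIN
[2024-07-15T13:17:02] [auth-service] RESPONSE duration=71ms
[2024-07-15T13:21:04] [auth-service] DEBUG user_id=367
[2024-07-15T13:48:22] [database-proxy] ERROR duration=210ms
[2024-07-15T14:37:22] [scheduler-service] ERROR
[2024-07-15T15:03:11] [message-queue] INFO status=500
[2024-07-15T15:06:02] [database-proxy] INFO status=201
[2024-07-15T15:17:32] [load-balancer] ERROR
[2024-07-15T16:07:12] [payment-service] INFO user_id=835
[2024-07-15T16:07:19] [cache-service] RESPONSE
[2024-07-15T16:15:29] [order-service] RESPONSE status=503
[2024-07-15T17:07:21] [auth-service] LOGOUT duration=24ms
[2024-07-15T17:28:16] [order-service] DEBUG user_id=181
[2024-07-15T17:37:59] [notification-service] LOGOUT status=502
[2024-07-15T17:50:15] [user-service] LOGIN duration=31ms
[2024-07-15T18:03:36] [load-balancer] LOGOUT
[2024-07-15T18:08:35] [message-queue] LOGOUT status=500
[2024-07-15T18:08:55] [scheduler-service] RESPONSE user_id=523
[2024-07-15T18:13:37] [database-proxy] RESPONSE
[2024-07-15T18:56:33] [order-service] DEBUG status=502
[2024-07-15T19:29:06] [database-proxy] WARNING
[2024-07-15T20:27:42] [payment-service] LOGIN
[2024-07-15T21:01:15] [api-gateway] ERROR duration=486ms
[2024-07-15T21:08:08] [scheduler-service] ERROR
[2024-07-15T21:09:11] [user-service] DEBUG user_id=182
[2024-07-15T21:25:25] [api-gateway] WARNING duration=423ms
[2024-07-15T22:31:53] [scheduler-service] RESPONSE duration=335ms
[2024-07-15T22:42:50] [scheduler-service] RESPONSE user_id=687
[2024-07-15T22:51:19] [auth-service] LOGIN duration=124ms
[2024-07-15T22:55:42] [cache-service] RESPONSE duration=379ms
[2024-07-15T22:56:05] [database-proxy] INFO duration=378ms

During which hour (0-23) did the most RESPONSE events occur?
12

To find the peak hour:

1. Group all RESPONSE events by hour
2. Count events in each hour
3. Find hour with maximum count
4. Peak hour: 12 (with 6 events)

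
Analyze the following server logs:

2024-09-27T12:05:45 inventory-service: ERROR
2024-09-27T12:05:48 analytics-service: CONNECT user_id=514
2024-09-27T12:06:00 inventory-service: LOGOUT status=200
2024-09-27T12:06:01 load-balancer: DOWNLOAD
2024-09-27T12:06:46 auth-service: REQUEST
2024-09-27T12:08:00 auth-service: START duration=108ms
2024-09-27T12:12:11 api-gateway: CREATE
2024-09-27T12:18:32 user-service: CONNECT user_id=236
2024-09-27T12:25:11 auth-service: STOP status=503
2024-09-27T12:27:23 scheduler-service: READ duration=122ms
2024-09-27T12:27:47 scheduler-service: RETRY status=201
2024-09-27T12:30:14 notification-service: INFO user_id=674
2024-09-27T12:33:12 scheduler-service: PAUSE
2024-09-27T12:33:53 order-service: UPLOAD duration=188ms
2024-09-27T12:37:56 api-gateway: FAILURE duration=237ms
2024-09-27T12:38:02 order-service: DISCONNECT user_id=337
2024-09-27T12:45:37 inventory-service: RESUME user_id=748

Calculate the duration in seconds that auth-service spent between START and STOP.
1031

To calculate state duration:

1. Find START event for auth-service: 2024-09-27T12:08:00
2. Find STOP event for auth-service: 2024-09-27T12:25:11
3. Calculate duration: 2024-09-27T12:25:11 - 2024-09-27T12:08:00 = 1031 seconds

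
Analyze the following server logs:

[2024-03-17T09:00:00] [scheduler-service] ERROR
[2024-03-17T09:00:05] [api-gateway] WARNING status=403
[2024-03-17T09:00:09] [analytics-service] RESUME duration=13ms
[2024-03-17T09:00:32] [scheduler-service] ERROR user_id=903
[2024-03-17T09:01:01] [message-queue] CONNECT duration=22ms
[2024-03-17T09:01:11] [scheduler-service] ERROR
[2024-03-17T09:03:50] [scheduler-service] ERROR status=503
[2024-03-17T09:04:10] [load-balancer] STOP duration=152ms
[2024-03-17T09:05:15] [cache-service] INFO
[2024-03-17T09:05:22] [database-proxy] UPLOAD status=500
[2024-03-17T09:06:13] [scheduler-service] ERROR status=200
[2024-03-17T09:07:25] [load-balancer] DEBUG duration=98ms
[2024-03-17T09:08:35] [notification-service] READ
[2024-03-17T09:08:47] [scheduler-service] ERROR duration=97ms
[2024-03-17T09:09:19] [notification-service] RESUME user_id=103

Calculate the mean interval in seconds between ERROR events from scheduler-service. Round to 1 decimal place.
105.4

To calculate average interval:

1. Find all ERROR events for scheduler-service in order
2. Calculate time gaps between consecutive events
3. Compute mean of gaps: 527 / 5 = 105.4 seconds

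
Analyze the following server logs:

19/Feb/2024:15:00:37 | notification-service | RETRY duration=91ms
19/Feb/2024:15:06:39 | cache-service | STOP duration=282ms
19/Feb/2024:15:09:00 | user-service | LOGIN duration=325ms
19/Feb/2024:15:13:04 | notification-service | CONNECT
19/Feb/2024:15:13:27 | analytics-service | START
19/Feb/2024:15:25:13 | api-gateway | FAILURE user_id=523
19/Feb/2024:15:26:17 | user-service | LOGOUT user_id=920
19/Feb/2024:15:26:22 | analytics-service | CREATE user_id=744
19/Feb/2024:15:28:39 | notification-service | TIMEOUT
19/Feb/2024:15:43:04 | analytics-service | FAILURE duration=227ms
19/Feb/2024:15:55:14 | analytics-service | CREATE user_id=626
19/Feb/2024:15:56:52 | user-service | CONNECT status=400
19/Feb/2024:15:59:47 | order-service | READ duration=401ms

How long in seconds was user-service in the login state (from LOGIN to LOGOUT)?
1037

To calculate state duration:

1. Find LOGIN event for user-service: 19/Feb/2024:15:09:00
2. Find LOGOUT event for user-service: 19/Feb/2024:15:26:17
3. Calculate duration: 19/Feb/2024:15:26:17 - 19/Feb/2024:15:09:00 = 1037 seconds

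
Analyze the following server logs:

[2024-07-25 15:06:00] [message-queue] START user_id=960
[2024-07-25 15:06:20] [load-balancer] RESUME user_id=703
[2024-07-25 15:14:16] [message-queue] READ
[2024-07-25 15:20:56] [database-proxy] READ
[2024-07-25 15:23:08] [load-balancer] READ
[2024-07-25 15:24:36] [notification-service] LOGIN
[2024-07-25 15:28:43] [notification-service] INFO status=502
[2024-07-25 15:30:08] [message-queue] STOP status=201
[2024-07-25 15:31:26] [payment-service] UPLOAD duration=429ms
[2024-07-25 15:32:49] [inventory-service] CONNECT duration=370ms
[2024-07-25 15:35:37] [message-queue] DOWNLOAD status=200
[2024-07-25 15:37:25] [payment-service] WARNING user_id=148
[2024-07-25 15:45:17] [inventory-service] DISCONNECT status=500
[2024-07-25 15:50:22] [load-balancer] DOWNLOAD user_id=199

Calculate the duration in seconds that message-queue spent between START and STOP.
1448

To calculate state duration:

1. Find START event for message-queue: 2024-07-25 15:06:00
2. Find STOP event for message-queue: 2024-07-25 15:30:08
3. Calculate duration: 2024-07-25 15:30:08 - 2024-07-25 15:06:00 = 1448 seconds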